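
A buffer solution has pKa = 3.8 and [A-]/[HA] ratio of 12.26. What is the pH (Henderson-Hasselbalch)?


pH = pKa + log10([A-]/[HA])
pH = 3.8 + log10(12.26)
pH = 4.8885

4.8885


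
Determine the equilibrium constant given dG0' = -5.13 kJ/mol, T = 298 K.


Keq = exp(-dG0 * 1000 / (R * T))
Keq = exp(-(-5.13) * 1000 / (8.314 * 298))
Keq = 7.9294

7.9294


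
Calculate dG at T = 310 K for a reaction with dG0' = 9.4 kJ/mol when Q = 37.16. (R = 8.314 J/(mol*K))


dG = dG0' + RT * ln(Q) / 1000
dG = 9.4 + 8.314 * 310 * ln(37.16) / 1000
dG = 18.7177 kJ/mol

18.7177 kJ/mol


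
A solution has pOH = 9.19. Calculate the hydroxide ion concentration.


[OH-] = 10^(-pOH)
[OH-] = 10^(-9.19)
[OH-] = 6.457e-10 M

6.457e-10 M


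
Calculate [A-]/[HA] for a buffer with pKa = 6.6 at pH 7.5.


[A-]/[HA] = 10^(pH - pKa)
= 10^(7.5 - 6.6)
= 7.9433

7.9433


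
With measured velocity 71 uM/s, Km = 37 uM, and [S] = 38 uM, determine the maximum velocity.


Vmax = v * (Km + [S]) / [S]
Vmax = 71 * (37 + 38) / 38
Vmax = 140.1316 uM/s

140.1316 uM/s


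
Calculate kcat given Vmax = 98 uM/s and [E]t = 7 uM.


kcat = Vmax / [E]t
kcat = 98 / 7
kcat = 14.0 s^-1

14.0 s^-1


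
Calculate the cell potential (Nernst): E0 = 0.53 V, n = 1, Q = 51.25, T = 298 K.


E = E0 - (RT/nF) * ln(Q)
E = 0.53 - (8.314 * 298 / (1 * 96485)) * ln(51.25)
E = 0.4289 V

0.4289 V


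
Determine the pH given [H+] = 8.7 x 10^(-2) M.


pH = -log10([H+])
pH = -log10(8.7 x 10^(-2))
pH = 1.0605

1.0605


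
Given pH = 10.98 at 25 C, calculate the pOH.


pOH = 14 - pH
pOH = 14 - 10.98
pOH = 3.02

3.02


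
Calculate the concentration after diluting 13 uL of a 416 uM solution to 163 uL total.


C2 = C1 * V1 / V2
C2 = 416 * 13 / 163
C2 = 33.1779 uM

33.1779 uM


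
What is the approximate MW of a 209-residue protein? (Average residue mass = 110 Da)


MW = n_residues * 110 Da
MW = 209 * 110
MW = 22990 Da

22990 Da


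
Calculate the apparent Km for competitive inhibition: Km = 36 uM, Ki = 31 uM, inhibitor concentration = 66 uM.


Km_app = Km * (1 + [I]/Ki)
Km_app = 36 * (1 + 66/31)
Km_app = 112.6452 uM

112.6452 uM


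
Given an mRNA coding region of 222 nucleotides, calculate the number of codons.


codons = nucleotides / 3
codons = 222 / 3 = 74

74


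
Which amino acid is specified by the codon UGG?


Standard genetic code lookup.
Codon UGG -> Trp

Trp


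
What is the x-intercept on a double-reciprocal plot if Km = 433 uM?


x-intercept = -1/Km
= -1/433
= -0.0023 1/uM

-0.0023 1/uM


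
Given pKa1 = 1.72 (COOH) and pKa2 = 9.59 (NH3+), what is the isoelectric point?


pI = (pKa1 + pKa2) / 2
pI = (1.72 + 9.59) / 2
pI = 5.655

5.655


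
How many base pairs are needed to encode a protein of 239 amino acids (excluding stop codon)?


Each amino acid = 1 codon = 3 bp
bp = 239 * 3 = 717 bp

717 bp


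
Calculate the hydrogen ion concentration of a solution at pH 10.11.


[H+] = 10^(-pH)
[H+] = 10^(-10.11)
[H+] = 7.762e-11 M

7.762e-11 M


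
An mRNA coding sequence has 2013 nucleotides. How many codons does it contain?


codons = nucleotides / 3
codons = 2013 / 3 = 671

671


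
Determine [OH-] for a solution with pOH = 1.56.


[OH-] = 10^(-pOH)
[OH-] = 10^(-1.56)
[OH-] = 0.0275 M

0.0275 M


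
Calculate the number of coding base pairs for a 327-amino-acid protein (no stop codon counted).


Each amino acid = 1 codon = 3 bp
bp = 327 * 3 = 981 bp

981 bp


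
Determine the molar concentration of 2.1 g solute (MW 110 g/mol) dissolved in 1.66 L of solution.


C = (mass / MW) / volume
C = (2.1 / 110) / 1.66
C = 0.0115 M

0.0115 M


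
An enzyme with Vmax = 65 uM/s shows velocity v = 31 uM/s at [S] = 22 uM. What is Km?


Km = [S] * (Vmax - v) / v
Km = 22 * (65 - 31) / 31
Km = 24.129 uM

24.129 uM


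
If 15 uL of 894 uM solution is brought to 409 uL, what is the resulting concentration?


C2 = C1 * V1 / V2
C2 = 894 * 15 / 409
C2 = 32.7873 uM

32.7873 uM


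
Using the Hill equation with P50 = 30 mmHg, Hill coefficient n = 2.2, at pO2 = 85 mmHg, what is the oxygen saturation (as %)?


Y = pO2^n / (P50^n + pO2^n)
Y = 85^2.2 / (30^2.2 + 85^2.2)
Y = 90.81%

90.81%


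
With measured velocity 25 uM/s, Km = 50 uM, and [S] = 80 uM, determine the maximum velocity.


Vmax = v * (Km + [S]) / [S]
Vmax = 25 * (50 + 80) / 80
Vmax = 40.625 uM/s

40.625 uM/s


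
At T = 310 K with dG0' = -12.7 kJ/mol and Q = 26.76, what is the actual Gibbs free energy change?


dG = dG0' + RT * ln(Q) / 1000
dG = -12.7 + 8.314 * 310 * ln(26.76) / 1000
dG = -4.2285 kJ/mol

-4.2285 kJ/mol


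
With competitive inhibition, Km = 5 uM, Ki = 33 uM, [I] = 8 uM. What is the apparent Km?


Km_app = Km * (1 + [I]/Ki)
Km_app = 5 * (1 + 8/33)
Km_app = 6.2121 uM

6.2121 uM


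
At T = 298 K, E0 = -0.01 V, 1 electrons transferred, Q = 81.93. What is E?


E = E0 - (RT/nF) * ln(Q)
E = -0.01 - (8.314 * 298 / (1 * 96485)) * ln(81.93)
E = -0.1231 V

-0.1231 V


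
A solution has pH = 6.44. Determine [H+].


[H+] = 10^(-pH)
[H+] = 10^(-6.44)
[H+] = 3.631e-07 M

3.631e-07 M


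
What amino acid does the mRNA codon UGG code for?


Standard genetic code lookup.
Codon UGG -> Trp

Trp


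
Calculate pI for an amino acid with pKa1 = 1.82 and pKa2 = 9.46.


pI = (pKa1 + pKa2) / 2
pI = (1.82 + 9.46) / 2
pI = 5.64

5.64


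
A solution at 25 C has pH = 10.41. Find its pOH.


pOH = 14 - pH
pOH = 14 - 10.41
pOH = 3.59

3.59


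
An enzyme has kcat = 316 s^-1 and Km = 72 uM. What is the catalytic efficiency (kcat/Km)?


Catalytic efficiency = kcat / Km
= 316 / 72
= 4.3889 uM^-1*s^-1

4.3889 uM^-1*s^-1


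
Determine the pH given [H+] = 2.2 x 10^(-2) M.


pH = -log10([H+])
pH = -log10(2.2 x 10^(-2))
pH = 1.6576

1.6576


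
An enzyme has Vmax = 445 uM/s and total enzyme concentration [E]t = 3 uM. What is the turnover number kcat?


kcat = Vmax / [E]t
kcat = 445 / 3
kcat = 148.3333 s^-1

148.3333 s^-1


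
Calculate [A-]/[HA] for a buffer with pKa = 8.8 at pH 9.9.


[A-]/[HA] = 10^(pH - pKa)
= 10^(9.9 - 8.8)
= 12.5893

12.5893


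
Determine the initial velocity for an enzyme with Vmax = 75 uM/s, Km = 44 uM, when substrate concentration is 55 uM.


v = Vmax * [S] / (Km + [S])
v = 75 * 55 / (44 + 55)
v = 41.6667 uM/s

41.6667 uM/s


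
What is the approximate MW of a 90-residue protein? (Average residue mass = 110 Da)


MW = n_residues * 110 Da
MW = 90 * 110
MW = 9900 Da

9900 Da


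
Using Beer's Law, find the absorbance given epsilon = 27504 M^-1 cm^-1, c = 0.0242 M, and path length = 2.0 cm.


A = epsilon * c * l
A = 27504 * 0.0242 * 2.0
A = 1331.1936

1331.1936


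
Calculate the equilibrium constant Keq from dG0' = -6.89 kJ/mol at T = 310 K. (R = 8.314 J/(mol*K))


Keq = exp(-dG0 * 1000 / (R * T))
Keq = exp(-(-6.89) * 1000 / (8.314 * 310))
Keq = 14.4877

14.4877


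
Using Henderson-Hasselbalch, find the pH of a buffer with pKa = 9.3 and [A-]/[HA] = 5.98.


pH = pKa + log10([A-]/[HA])
pH = 9.3 + log10(5.98)
pH = 10.0767

10.0767


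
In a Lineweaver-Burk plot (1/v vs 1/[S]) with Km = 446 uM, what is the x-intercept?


x-intercept = -1/Km
= -1/446
= -0.0022 1/uM

-0.0022 1/uM


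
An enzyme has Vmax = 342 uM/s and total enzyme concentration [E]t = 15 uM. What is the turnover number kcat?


kcat = Vmax / [E]t
kcat = 342 / 15
kcat = 22.8 s^-1

22.8 s^-1


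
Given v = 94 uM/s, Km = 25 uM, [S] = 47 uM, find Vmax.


Vmax = v * (Km + [S]) / [S]
Vmax = 94 * (25 + 47) / 47
Vmax = 144.0 uM/s

144.0 uM/s


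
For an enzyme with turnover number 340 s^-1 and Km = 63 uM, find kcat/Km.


Catalytic efficiency = kcat / Km
= 340 / 63
= 5.3968 uM^-1*s^-1

5.3968 uM^-1*s^-1


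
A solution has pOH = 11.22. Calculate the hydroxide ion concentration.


[OH-] = 10^(-pOH)
[OH-] = 10^(-11.22)
[OH-] = 6.026e-12 M

6.026e-12 M


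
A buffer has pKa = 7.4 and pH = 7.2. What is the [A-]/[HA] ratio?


[A-]/[HA] = 10^(pH - pKa)
= 10^(7.2 - 7.4)
= 0.631

0.631


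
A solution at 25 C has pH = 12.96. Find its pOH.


pOH = 14 - pH
pOH = 14 - 12.96
pOH = 1.04

1.04


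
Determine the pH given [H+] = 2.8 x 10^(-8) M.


pH = -log10([H+])
pH = -log10(2.8 x 10^(-8))
pH = 7.5528

7.5528


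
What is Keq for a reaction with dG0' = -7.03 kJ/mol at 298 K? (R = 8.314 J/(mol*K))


Keq = exp(-dG0 * 1000 / (R * T))
Keq = exp(-(-7.03) * 1000 / (8.314 * 298))
Keq = 17.0723

17.0723


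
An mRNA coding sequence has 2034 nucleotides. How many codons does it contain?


codons = nucleotides / 3
codons = 2034 / 3 = 678

678


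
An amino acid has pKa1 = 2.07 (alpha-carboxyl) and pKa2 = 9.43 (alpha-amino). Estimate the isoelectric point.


pI = (pKa1 + pKa2) / 2
pI = (2.07 + 9.43) / 2
pI = 5.75

5.75


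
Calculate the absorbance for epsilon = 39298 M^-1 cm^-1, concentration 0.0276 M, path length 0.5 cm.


A = epsilon * c * l
A = 39298 * 0.0276 * 0.5
A = 542.3124

542.3124


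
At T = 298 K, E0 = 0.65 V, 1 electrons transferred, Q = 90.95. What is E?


E = E0 - (RT/nF) * ln(Q)
E = 0.65 - (8.314 * 298 / (1 * 96485)) * ln(90.95)
E = 0.5342 V

0.5342 V


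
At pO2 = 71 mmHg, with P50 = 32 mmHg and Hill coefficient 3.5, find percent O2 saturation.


Y = pO2^n / (P50^n + pO2^n)
Y = 71^3.5 / (32^3.5 + 71^3.5)
Y = 94.21%

94.21%


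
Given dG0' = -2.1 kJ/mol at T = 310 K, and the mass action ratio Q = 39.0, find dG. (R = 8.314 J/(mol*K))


dG = dG0' + RT * ln(Q) / 1000
dG = -2.1 + 8.314 * 310 * ln(39.0) / 1000
dG = 7.3422 kJ/mol

7.3422 kJ/mol


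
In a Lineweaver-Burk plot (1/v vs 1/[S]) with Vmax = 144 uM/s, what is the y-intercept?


y-intercept = 1/Vmax
= 1/144
= 0.0069 s/uM

0.0069 s/uM


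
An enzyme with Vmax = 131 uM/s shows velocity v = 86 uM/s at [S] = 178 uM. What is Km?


Km = [S] * (Vmax - v) / v
Km = 178 * (131 - 86) / 86
Km = 93.1395 uM

93.1395 uM


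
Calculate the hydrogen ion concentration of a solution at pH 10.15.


[H+] = 10^(-pH)
[H+] = 10^(-10.15)
[H+] = 7.079e-11 M

7.079e-11 M


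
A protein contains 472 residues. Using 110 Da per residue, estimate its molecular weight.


MW = n_residues * 110 Da
MW = 472 * 110
MW = 51920 Da

51920 Da


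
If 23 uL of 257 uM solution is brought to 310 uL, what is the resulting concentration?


C2 = C1 * V1 / V2
C2 = 257 * 23 / 310
C2 = 19.0677 uM

19.0677 uM


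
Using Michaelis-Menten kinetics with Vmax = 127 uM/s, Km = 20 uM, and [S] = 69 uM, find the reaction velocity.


v = Vmax * [S] / (Km + [S])
v = 127 * 69 / (20 + 69)
v = 98.4607 uM/s

98.4607 uM/s


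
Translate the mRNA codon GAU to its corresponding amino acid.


Standard genetic code lookup.
Codon GAU -> Asp

Asp


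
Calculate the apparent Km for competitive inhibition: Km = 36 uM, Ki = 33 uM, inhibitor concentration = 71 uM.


Km_app = Km * (1 + [I]/Ki)
Km_app = 36 * (1 + 71/33)
Km_app = 113.4545 uM

113.4545 uM


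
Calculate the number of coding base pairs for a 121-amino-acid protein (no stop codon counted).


Each amino acid = 1 codon = 3 bp
bp = 121 * 3 = 363 bp

363 bp


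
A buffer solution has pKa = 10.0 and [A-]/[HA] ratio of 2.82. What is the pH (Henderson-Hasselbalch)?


pH = pKa + log10([A-]/[HA])
pH = 10.0 + log10(2.82)
pH = 10.4502

10.4502


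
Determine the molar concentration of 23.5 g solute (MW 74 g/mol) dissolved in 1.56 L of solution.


C = (mass / MW) / volume
C = (23.5 / 74) / 1.56
C = 0.2036 M

0.2036 M


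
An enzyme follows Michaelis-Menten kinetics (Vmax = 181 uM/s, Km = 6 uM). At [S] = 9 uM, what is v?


v = Vmax * [S] / (Km + [S])
v = 181 * 9 / (6 + 9)
v = 108.6 uM/s

108.6 uM/s


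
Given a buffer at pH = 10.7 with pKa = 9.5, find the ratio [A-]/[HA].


[A-]/[HA] = 10^(pH - pKa)
= 10^(10.7 - 9.5)
= 15.8489

15.8489


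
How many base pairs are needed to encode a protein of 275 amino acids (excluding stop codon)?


Each amino acid = 1 codon = 3 bp
bp = 275 * 3 = 825 bp

825 bp


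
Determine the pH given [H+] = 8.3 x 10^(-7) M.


pH = -log10([H+])
pH = -log10(8.3 x 10^(-7))
pH = 6.0809

6.0809


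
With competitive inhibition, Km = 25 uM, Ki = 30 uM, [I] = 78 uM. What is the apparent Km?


Km_app = Km * (1 + [I]/Ki)
Km_app = 25 * (1 + 78/30)
Km_app = 90.0 uM

90.0 uM


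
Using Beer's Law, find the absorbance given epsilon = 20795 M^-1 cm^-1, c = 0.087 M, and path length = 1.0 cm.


A = epsilon * c * l
A = 20795 * 0.087 * 1.0
A = 1809.165

1809.165


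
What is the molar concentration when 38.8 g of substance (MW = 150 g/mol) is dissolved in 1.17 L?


C = (mass / MW) / volume
C = (38.8 / 150) / 1.17
C = 0.2211 M

0.2211 M


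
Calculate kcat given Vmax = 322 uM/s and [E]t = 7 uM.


kcat = Vmax / [E]t
kcat = 322 / 7
kcat = 46.0 s^-1

46.0 s^-1


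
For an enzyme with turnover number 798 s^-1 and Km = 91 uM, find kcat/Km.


Catalytic efficiency = kcat / Km
= 798 / 91
= 8.7692 uM^-1*s^-1

8.7692 uM^-1*s^-1


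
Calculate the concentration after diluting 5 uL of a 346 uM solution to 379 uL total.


C2 = C1 * V1 / V2
C2 = 346 * 5 / 379
C2 = 4.5646 uM

4.5646 uM


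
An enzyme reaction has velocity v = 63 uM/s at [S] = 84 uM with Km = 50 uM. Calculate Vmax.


Vmax = v * (Km + [S]) / [S]
Vmax = 63 * (50 + 84) / 84
Vmax = 100.5 uM/s

100.5 uM/s


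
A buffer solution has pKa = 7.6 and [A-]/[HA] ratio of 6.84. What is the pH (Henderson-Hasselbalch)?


pH = pKa + log10([A-]/[HA])
pH = 7.6 + log10(6.84)
pH = 8.4351

8.4351


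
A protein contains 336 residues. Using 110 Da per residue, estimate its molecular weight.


MW = n_residues * 110 Da
MW = 336 * 110
MW = 36960 Da

36960 Da


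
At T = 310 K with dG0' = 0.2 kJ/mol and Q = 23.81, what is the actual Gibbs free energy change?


dG = dG0' + RT * ln(Q) / 1000
dG = 0.2 + 8.314 * 310 * ln(23.81) / 1000
dG = 8.3704 kJ/mol

8.3704 kJ/mol


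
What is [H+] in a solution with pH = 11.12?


[H+] = 10^(-pH)
[H+] = 10^(-11.12)
[H+] = 7.586e-12 M

7.586e-12 M


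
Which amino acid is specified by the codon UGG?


Standard genetic code lookup.
Codon UGG -> Trp

Trp


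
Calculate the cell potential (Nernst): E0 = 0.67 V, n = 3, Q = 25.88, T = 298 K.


E = E0 - (RT/nF) * ln(Q)
E = 0.67 - (8.314 * 298 / (3 * 96485)) * ln(25.88)
E = 0.6422 V

0.6422 V


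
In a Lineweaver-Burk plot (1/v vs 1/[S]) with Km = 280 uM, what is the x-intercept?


x-intercept = -1/Km
= -1/280
= -0.0036 1/uM

-0.0036 1/uM


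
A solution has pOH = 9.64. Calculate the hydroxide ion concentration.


[OH-] = 10^(-pOH)
[OH-] = 10^(-9.64)
[OH-] = 2.291e-10 M

2.291e-10 M


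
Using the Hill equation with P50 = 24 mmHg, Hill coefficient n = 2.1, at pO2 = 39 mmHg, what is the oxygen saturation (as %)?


Y = pO2^n / (P50^n + pO2^n)
Y = 39^2.1 / (24^2.1 + 39^2.1)
Y = 73.49%

73.49%


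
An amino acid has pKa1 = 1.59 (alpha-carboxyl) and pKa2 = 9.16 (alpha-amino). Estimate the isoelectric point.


pI = (pKa1 + pKa2) / 2
pI = (1.59 + 9.16) / 2
pI = 5.375

5.375


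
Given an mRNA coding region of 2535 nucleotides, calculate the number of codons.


codons = nucleotides / 3
codons = 2535 / 3 = 845

845


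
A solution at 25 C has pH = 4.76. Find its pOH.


pOH = 14 - pH
pOH = 14 - 4.76
pOH = 9.24

9.24


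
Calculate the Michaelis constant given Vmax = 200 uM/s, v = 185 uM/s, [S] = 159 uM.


Km = [S] * (Vmax - v) / v
Km = 159 * (200 - 185) / 185
Km = 12.8919 uM

12.8919 uM


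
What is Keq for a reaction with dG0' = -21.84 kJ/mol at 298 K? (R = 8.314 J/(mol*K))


Keq = exp(-dG0 * 1000 / (R * T))
Keq = exp(-(-21.84) * 1000 / (8.314 * 298))
Keq = 6735.0591

6735.0591


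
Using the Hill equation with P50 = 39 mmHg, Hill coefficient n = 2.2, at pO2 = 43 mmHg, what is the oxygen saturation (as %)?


Y = pO2^n / (P50^n + pO2^n)
Y = 43^2.2 / (39^2.2 + 43^2.2)
Y = 55.35%

55.35%


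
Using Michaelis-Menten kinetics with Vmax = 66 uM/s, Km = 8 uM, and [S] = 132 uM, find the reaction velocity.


v = Vmax * [S] / (Km + [S])
v = 66 * 132 / (8 + 132)
v = 62.2286 uM/s

62.2286 uM/s


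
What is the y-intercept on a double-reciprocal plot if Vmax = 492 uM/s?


y-intercept = 1/Vmax
= 1/492
= 0.002 s/uM

0.002 s/uM


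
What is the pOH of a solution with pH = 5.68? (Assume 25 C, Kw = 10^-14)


pOH = 14 - pH
pOH = 14 - 5.68
pOH = 8.32

8.32


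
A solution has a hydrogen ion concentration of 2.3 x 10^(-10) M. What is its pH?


pH = -log10([H+])
pH = -log10(2.3 x 10^(-10))
pH = 9.6383

9.6383


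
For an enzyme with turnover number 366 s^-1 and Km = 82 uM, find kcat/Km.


Catalytic efficiency = kcat / Km
= 366 / 82
= 4.4634 uM^-1*s^-1

4.4634 uM^-1*s^-1


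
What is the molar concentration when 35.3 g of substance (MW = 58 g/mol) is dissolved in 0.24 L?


C = (mass / MW) / volume
C = (35.3 / 58) / 0.24
C = 2.5359 M

2.5359 M


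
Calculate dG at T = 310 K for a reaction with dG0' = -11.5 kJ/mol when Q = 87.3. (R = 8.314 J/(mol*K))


dG = dG0' + RT * ln(Q) / 1000
dG = -11.5 + 8.314 * 310 * ln(87.3) / 1000
dG = 0.019 kJ/mol

0.019 kJ/mol


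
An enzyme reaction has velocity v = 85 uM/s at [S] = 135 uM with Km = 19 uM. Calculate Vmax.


Vmax = v * (Km + [S]) / [S]
Vmax = 85 * (19 + 135) / 135
Vmax = 96.963 uM/s

96.963 uM/s


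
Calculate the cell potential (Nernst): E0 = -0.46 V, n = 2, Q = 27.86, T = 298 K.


E = E0 - (RT/nF) * ln(Q)
E = -0.46 - (8.314 * 298 / (2 * 96485)) * ln(27.86)
E = -0.5027 V

-0.5027 V


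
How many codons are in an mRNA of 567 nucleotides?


codons = nucleotides / 3
codons = 567 / 3 = 189

189


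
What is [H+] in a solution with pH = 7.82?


[H+] = 10^(-pH)
[H+] = 10^(-7.82)
[H+] = 1.514e-08 M

1.514e-08 M


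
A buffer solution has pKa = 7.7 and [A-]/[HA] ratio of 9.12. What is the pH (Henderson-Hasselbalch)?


pH = pKa + log10([A-]/[HA])
pH = 7.7 + log10(9.12)
pH = 8.66

8.66


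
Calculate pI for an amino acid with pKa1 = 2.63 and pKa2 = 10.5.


pI = (pKa1 + pKa2) / 2
pI = (2.63 + 10.5) / 2
pI = 6.565

6.565


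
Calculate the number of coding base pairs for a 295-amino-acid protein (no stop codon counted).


Each amino acid = 1 codon = 3 bp
bp = 295 * 3 = 885 bp

885 bp


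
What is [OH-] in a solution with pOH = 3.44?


[OH-] = 10^(-pOH)
[OH-] = 10^(-3.44)
[OH-] = 3.631e-04 M

3.631e-04 M


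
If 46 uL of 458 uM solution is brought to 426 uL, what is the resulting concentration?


C2 = C1 * V1 / V2
C2 = 458 * 46 / 426
C2 = 49.4554 uM

49.4554 uM


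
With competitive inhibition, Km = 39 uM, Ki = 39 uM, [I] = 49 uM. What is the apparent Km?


Km_app = Km * (1 + [I]/Ki)
Km_app = 39 * (1 + 49/39)
Km_app = 88.0 uM

88.0 uM


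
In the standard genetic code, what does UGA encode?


Standard genetic code lookup.
Codon UGA -> Stop

Stop


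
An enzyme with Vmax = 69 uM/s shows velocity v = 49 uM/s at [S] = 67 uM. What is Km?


Km = [S] * (Vmax - v) / v
Km = 67 * (69 - 49) / 49
Km = 27.3469 uM

27.3469 uM


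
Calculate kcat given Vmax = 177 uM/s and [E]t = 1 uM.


kcat = Vmax / [E]t
kcat = 177 / 1
kcat = 177.0 s^-1

177.0 s^-1


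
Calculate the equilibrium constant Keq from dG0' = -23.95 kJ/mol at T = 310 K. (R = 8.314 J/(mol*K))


Keq = exp(-dG0 * 1000 / (R * T))
Keq = exp(-(-23.95) * 1000 / (8.314 * 310))
Keq = 10856.5776

10856.5776


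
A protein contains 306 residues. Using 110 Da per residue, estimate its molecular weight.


MW = n_residues * 110 Da
MW = 306 * 110
MW = 33660 Da

33660 Da


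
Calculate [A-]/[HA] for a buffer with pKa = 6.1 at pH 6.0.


[A-]/[HA] = 10^(pH - pKa)
= 10^(6.0 - 6.1)
= 0.7943

0.7943


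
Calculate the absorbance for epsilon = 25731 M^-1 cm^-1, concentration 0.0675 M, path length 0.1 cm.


A = epsilon * c * l
A = 25731 * 0.0675 * 0.1
A = 173.6843

173.6843


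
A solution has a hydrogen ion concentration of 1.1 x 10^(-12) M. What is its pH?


pH = -log10([H+])
pH = -log10(1.1 x 10^(-12))
pH = 11.9586

11.9586


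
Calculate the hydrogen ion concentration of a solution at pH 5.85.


[H+] = 10^(-pH)
[H+] = 10^(-5.85)
[H+] = 1.413e-06 M

1.413e-06 M


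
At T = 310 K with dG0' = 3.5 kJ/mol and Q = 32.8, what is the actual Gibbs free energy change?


dG = dG0' + RT * ln(Q) / 1000
dG = 3.5 + 8.314 * 310 * ln(32.8) / 1000
dG = 12.496 kJ/mol

12.496 kJ/mol


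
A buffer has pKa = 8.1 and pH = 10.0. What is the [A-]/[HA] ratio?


[A-]/[HA] = 10^(pH - pKa)
= 10^(10.0 - 8.1)
= 79.4328

79.4328


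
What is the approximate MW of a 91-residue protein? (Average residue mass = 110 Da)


MW = n_residues * 110 Da
MW = 91 * 110
MW = 10010 Da

10010 Da


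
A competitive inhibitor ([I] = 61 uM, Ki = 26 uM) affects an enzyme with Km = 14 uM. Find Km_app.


Km_app = Km * (1 + [I]/Ki)
Km_app = 14 * (1 + 61/26)
Km_app = 46.8462 uM

46.8462 uM


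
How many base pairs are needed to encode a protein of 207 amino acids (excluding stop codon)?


Each amino acid = 1 codon = 3 bp
bp = 207 * 3 = 621 bp

621 bp


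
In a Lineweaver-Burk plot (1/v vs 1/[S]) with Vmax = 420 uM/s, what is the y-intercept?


y-intercept = 1/Vmax
= 1/420
= 0.0024 s/uM

0.0024 s/uM


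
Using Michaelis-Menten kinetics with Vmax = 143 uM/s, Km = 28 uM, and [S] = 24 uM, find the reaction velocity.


v = Vmax * [S] / (Km + [S])
v = 143 * 24 / (28 + 24)
v = 66.0 uM/s

66.0 uM/s


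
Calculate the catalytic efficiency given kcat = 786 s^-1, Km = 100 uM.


Catalytic efficiency = kcat / Km
= 786 / 100
= 7.86 uM^-1*s^-1

7.86 uM^-1*s^-1


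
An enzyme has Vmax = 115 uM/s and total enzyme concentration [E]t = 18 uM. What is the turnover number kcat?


kcat = Vmax / [E]t
kcat = 115 / 18
kcat = 6.3889 s^-1

6.3889 s^-1


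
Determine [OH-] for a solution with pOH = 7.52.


[OH-] = 10^(-pOH)
[OH-] = 10^(-7.52)
[OH-] = 3.020e-08 M

3.020e-08 M


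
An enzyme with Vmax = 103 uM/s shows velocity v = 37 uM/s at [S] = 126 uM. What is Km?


Km = [S] * (Vmax - v) / v
Km = 126 * (103 - 37) / 37
Km = 224.7568 uM

224.7568 uM


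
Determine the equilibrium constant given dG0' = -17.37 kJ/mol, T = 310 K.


Keq = exp(-dG0 * 1000 / (R * T))
Keq = exp(-(-17.37) * 1000 / (8.314 * 310))
Keq = 845.1437

845.1437


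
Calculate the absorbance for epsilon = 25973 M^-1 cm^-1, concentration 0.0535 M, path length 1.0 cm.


A = epsilon * c * l
A = 25973 * 0.0535 * 1.0
A = 1389.5555

1389.5555


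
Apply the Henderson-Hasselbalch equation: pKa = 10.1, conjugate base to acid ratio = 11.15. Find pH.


pH = pKa + log10([A-]/[HA])
pH = 10.1 + log10(11.15)
pH = 11.1473

11.1473


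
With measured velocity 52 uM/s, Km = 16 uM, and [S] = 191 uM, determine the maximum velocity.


Vmax = v * (Km + [S]) / [S]
Vmax = 52 * (16 + 191) / 191
Vmax = 56.356 uM/s

56.356 uM/s


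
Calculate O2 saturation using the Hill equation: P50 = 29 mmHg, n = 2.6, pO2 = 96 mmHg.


Y = pO2^n / (P50^n + pO2^n)
Y = 96^2.6 / (29^2.6 + 96^2.6)
Y = 95.74%

95.74%


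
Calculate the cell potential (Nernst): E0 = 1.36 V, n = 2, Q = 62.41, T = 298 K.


E = E0 - (RT/nF) * ln(Q)
E = 1.36 - (8.314 * 298 / (2 * 96485)) * ln(62.41)
E = 1.3069 V

1.3069 V


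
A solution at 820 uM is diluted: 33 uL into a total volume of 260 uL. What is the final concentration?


C2 = C1 * V1 / V2
C2 = 820 * 33 / 260
C2 = 104.0769 uM

104.0769 uM


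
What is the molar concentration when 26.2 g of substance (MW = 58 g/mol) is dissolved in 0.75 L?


C = (mass / MW) / volume
C = (26.2 / 58) / 0.75
C = 0.6023 M

0.6023 M


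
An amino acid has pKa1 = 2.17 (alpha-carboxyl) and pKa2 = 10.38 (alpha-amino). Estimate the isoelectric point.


pI = (pKa1 + pKa2) / 2
pI = (2.17 + 10.38) / 2
pI = 6.275

6.275


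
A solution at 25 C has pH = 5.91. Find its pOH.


pOH = 14 - pH
pOH = 14 - 5.91
pOH = 8.09

8.09


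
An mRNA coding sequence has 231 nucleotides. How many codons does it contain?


codons = nucleotides / 3
codons = 231 / 3 = 77

77


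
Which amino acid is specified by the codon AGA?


Standard genetic code lookup.
Codon AGA -> Arg

Arg


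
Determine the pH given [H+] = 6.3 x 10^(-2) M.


pH = -log10([H+])
pH = -log10(6.3 x 10^(-2))
pH = 1.2007

1.2007


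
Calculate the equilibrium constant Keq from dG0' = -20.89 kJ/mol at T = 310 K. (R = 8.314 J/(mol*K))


Keq = exp(-dG0 * 1000 / (R * T))
Keq = exp(-(-20.89) * 1000 / (8.314 * 310))
Keq = 3311.8287

3311.8287


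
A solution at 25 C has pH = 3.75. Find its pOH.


pOH = 14 - pH
pOH = 14 - 3.75
pOH = 10.25

10.25


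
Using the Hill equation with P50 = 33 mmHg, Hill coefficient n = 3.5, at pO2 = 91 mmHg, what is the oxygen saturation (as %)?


Y = pO2^n / (P50^n + pO2^n)
Y = 91^3.5 / (33^3.5 + 91^3.5)
Y = 97.21%

97.21%


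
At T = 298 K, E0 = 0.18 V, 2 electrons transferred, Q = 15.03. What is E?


E = E0 - (RT/nF) * ln(Q)
E = 0.18 - (8.314 * 298 / (2 * 96485)) * ln(15.03)
E = 0.1452 V

0.1452 V


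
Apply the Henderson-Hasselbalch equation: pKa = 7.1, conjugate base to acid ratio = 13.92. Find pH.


pH = pKa + log10([A-]/[HA])
pH = 7.1 + log10(13.92)
pH = 8.2436

8.2436


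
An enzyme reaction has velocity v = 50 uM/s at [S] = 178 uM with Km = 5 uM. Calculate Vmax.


Vmax = v * (Km + [S]) / [S]
Vmax = 50 * (5 + 178) / 178
Vmax = 51.4045 uM/s

51.4045 uM/s


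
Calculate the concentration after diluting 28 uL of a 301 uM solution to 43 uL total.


C2 = C1 * V1 / V2
C2 = 301 * 28 / 43
C2 = 196.0 uM

196.0 uM


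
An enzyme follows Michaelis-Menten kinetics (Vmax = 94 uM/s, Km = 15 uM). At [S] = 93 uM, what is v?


v = Vmax * [S] / (Km + [S])
v = 94 * 93 / (15 + 93)
v = 80.9444 uM/s

80.9444 uM/s


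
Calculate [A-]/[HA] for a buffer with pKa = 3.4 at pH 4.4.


[A-]/[HA] = 10^(pH - pKa)
= 10^(4.4 - 3.4)
= 10.0

10.0


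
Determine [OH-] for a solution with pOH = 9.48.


[OH-] = 10^(-pOH)
[OH-] = 10^(-9.48)
[OH-] = 3.311e-10 M

3.311e-10 M


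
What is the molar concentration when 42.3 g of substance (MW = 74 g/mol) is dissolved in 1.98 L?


C = (mass / MW) / volume
C = (42.3 / 74) / 1.98
C = 0.2887 M

0.2887 M


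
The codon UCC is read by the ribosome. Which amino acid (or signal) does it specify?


Standard genetic code lookup.
Codon UCC -> Ser

Ser


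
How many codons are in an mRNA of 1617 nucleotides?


codons = nucleotides / 3
codons = 1617 / 3 = 539

539


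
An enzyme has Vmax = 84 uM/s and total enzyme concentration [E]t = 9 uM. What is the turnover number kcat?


kcat = Vmax / [E]t
kcat = 84 / 9
kcat = 9.3333 s^-1

9.3333 s^-1


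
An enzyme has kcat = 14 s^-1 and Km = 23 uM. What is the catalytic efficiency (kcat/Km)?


Catalytic efficiency = kcat / Km
= 14 / 23
= 0.6087 uM^-1*s^-1

0.6087 uM^-1*s^-1


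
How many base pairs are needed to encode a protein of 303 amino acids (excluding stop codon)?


Each amino acid = 1 codon = 3 bp
bp = 303 * 3 = 909 bp

909 bp


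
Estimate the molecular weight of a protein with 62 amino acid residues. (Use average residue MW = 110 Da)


MW = n_residues * 110 Da
MW = 62 * 110
MW = 6820 Da

6820 Da


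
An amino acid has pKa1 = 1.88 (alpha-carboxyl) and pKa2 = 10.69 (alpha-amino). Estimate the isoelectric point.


pI = (pKa1 + pKa2) / 2
pI = (1.88 + 10.69) / 2
pI = 6.285

6.285


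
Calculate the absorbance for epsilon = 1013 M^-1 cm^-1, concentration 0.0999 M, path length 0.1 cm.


A = epsilon * c * l
A = 1013 * 0.0999 * 0.1
A = 10.1199

10.1199


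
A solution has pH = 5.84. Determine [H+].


[H+] = 10^(-pH)
[H+] = 10^(-5.84)
[H+] = 1.445e-06 M

1.445e-06 M


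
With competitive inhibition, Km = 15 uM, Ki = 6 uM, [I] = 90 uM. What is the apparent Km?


Km_app = Km * (1 + [I]/Ki)
Km_app = 15 * (1 + 90/6)
Km_app = 240.0 uM

240.0 uM


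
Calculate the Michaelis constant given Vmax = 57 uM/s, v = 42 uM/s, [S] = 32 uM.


Km = [S] * (Vmax - v) / v
Km = 32 * (57 - 42) / 42
Km = 11.4286 uM

11.4286 uM


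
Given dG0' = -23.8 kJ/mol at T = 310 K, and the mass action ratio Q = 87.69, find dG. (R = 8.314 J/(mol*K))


dG = dG0' + RT * ln(Q) / 1000
dG = -23.8 + 8.314 * 310 * ln(87.69) / 1000
dG = -12.2695 kJ/mol

-12.2695 kJ/mol


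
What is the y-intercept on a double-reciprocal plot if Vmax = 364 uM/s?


y-intercept = 1/Vmax
= 1/364
= 0.0027 s/uM

0.0027 s/uM


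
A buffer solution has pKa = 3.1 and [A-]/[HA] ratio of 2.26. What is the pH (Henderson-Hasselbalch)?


pH = pKa + log10([A-]/[HA])
pH = 3.1 + log10(2.26)
pH = 3.4541

3.4541


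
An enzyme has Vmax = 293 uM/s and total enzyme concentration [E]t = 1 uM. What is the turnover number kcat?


kcat = Vmax / [E]t
kcat = 293 / 1
kcat = 293.0 s^-1

293.0 s^-1


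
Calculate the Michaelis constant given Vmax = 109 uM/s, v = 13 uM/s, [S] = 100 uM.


Km = [S] * (Vmax - v) / v
Km = 100 * (109 - 13) / 13
Km = 738.4615 uM

738.4615 uM


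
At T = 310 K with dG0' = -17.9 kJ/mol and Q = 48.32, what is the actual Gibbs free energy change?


dG = dG0' + RT * ln(Q) / 1000
dG = -17.9 + 8.314 * 310 * ln(48.32) / 1000
dG = -7.9055 kJ/mol

-7.9055 kJ/mol


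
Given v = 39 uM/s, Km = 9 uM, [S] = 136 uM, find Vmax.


Vmax = v * (Km + [S]) / [S]
Vmax = 39 * (9 + 136) / 136
Vmax = 41.5809 uM/s

41.5809 uM/s


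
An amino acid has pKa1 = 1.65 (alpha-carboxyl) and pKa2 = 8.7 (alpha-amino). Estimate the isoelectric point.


pI = (pKa1 + pKa2) / 2
pI = (1.65 + 8.7) / 2
pI = 5.175

5.175


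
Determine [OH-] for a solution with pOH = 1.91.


[OH-] = 10^(-pOH)
[OH-] = 10^(-1.91)
[OH-] = 0.0123 M

0.0123 M


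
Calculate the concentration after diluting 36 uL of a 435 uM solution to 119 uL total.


C2 = C1 * V1 / V2
C2 = 435 * 36 / 119
C2 = 131.5966 uM

131.5966 uM


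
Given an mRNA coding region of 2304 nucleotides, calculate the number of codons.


codons = nucleotides / 3
codons = 2304 / 3 = 768

768


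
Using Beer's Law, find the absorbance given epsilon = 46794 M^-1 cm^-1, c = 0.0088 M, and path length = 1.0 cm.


A = epsilon * c * l
A = 46794 * 0.0088 * 1.0
A = 411.7872

411.7872


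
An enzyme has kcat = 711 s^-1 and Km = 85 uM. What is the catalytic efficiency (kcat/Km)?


Catalytic efficiency = kcat / Km
= 711 / 85
= 8.3647 uM^-1*s^-1

8.3647 uM^-1*s^-1


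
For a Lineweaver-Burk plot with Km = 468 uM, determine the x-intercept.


x-intercept = -1/Km
= -1/468
= -0.0021 1/uM

-0.0021 1/uM


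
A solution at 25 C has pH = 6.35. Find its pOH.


pOH = 14 - pH
pOH = 14 - 6.35
pOH = 7.65

7.65


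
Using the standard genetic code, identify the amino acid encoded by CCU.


Standard genetic code lookup.
Codon CCU -> Pro

Pro


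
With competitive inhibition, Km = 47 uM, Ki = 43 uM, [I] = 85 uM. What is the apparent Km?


Km_app = Km * (1 + [I]/Ki)
Km_app = 47 * (1 + 85/43)
Km_app = 139.907 uM

139.907 uM


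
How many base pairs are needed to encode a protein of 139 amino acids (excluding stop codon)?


Each amino acid = 1 codon = 3 bp
bp = 139 * 3 = 417 bp

417 bp


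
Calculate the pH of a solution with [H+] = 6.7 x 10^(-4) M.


pH = -log10([H+])
pH = -log10(6.7 x 10^(-4))
pH = 3.1739

3.1739


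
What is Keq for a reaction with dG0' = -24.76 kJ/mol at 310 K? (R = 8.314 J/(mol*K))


Keq = exp(-dG0 * 1000 / (R * T))
Keq = exp(-(-24.76) * 1000 / (8.314 * 310))
Keq = 14865.5824

14865.5824


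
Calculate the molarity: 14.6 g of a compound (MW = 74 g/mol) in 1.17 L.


C = (mass / MW) / volume
C = (14.6 / 74) / 1.17
C = 0.1686 M

0.1686 M


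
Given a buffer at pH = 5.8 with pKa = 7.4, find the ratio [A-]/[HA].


[A-]/[HA] = 10^(pH - pKa)
= 10^(5.8 - 7.4)
= 0.0251

0.0251


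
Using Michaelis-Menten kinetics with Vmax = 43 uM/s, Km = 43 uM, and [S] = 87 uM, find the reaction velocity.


v = Vmax * [S] / (Km + [S])
v = 43 * 87 / (43 + 87)
v = 28.7769 uM/s

28.7769 uM/s


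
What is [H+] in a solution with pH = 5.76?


[H+] = 10^(-pH)
[H+] = 10^(-5.76)
[H+] = 1.738e-06 M

1.738e-06 M


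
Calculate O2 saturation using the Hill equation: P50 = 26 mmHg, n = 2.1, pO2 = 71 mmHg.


Y = pO2^n / (P50^n + pO2^n)
Y = 71^2.1 / (26^2.1 + 71^2.1)
Y = 89.18%

89.18%


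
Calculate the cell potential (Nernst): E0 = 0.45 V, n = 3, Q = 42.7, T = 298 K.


E = E0 - (RT/nF) * ln(Q)
E = 0.45 - (8.314 * 298 / (3 * 96485)) * ln(42.7)
E = 0.4179 V

0.4179 V


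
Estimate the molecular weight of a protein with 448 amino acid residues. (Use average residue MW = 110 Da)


MW = n_residues * 110 Da
MW = 448 * 110
MW = 49280 Da

49280 Da


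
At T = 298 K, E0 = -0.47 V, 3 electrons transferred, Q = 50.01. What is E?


E = E0 - (RT/nF) * ln(Q)
E = -0.47 - (8.314 * 298 / (3 * 96485)) * ln(50.01)
E = -0.5035 V

-0.5035 V


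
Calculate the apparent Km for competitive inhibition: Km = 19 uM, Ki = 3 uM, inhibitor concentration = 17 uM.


Km_app = Km * (1 + [I]/Ki)
Km_app = 19 * (1 + 17/3)
Km_app = 126.6667 uM

126.6667 uM


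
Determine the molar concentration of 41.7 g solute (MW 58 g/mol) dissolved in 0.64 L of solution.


C = (mass / MW) / volume
C = (41.7 / 58) / 0.64
C = 1.1234 M

1.1234 M


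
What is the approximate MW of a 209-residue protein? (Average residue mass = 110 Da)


MW = n_residues * 110 Da
MW = 209 * 110
MW = 22990 Da

22990 Da


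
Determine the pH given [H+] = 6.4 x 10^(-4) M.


pH = -log10([H+])
pH = -log10(6.4 x 10^(-4))
pH = 3.1938

3.1938


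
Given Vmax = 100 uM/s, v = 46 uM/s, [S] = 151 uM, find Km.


Km = [S] * (Vmax - v) / v
Km = 151 * (100 - 46) / 46
Km = 177.2609 uM

177.2609 uM


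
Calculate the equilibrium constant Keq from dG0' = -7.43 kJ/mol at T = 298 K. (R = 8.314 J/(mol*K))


Keq = exp(-dG0 * 1000 / (R * T))
Keq = exp(-(-7.43) * 1000 / (8.314 * 298))
Keq = 20.0635

20.0635


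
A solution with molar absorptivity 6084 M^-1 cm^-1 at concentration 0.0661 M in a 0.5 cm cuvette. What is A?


A = epsilon * c * l
A = 6084 * 0.0661 * 0.5
A = 201.0762

201.0762


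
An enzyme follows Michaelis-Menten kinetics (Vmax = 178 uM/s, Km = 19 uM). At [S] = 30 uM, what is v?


v = Vmax * [S] / (Km + [S])
v = 178 * 30 / (19 + 30)
v = 108.9796 uM/s

108.9796 uM/s


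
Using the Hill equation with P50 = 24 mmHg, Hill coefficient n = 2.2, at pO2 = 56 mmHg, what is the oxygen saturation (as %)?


Y = pO2^n / (P50^n + pO2^n)
Y = 56^2.2 / (24^2.2 + 56^2.2)
Y = 86.58%

86.58%


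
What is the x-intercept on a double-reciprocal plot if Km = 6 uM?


x-intercept = -1/Km
= -1/6
= -0.1667 1/uM

-0.1667 1/uM


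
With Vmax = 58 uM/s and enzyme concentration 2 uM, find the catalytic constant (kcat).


kcat = Vmax / [E]t
kcat = 58 / 2
kcat = 29.0 s^-1

29.0 s^-1


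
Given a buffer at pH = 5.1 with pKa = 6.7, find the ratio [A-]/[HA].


[A-]/[HA] = 10^(pH - pKa)
= 10^(5.1 - 6.7)
= 0.0251

0.0251


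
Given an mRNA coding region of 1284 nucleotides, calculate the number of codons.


codons = nucleotides / 3
codons = 1284 / 3 = 428

428


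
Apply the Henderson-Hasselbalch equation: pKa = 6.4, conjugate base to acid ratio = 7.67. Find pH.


pH = pKa + log10([A-]/[HA])
pH = 6.4 + log10(7.67)
pH = 7.2848

7.2848


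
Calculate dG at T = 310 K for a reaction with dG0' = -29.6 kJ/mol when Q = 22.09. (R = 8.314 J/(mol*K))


dG = dG0' + RT * ln(Q) / 1000
dG = -29.6 + 8.314 * 310 * ln(22.09) / 1000
dG = -21.6228 kJ/mol

-21.6228 kJ/mol


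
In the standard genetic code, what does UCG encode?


Standard genetic code lookup.
Codon UCG -> Ser

Ser


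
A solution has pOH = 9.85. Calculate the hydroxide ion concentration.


[OH-] = 10^(-pOH)
[OH-] = 10^(-9.85)
[OH-] = 1.413e-10 M

1.413e-10 M


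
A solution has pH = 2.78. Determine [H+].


[H+] = 10^(-pH)
[H+] = 10^(-2.78)
[H+] = 0.0017 M

0.0017 M


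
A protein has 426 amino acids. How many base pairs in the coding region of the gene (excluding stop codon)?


Each amino acid = 1 codon = 3 bp
bp = 426 * 3 = 1278 bp

1278 bp


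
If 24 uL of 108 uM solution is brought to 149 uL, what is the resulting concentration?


C2 = C1 * V1 / V2
C2 = 108 * 24 / 149
C2 = 17.396 uM

17.396 uM


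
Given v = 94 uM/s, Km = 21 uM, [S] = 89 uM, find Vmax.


Vmax = v * (Km + [S]) / [S]
Vmax = 94 * (21 + 89) / 89
Vmax = 116.1798 uM/s

116.1798 uM/s


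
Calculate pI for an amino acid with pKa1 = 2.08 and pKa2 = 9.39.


pI = (pKa1 + pKa2) / 2
pI = (2.08 + 9.39) / 2
pI = 5.735

5.735


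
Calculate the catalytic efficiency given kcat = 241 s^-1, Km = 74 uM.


Catalytic efficiency = kcat / Km
= 241 / 74
= 3.2568 uM^-1*s^-1

3.2568 uM^-1*s^-1


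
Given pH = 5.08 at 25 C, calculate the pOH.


pOH = 14 - pH
pOH = 14 - 5.08
pOH = 8.92

8.92


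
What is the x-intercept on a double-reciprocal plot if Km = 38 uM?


x-intercept = -1/Km
= -1/38
= -0.0263 1/uM

-0.0263 1/uM


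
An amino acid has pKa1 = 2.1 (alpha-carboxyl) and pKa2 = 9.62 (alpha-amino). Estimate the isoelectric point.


pI = (pKa1 + pKa2) / 2
pI = (2.1 + 9.62) / 2
pI = 5.86

5.86


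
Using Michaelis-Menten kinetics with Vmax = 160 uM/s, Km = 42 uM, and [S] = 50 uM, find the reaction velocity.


v = Vmax * [S] / (Km + [S])
v = 160 * 50 / (42 + 50)
v = 86.9565 uM/s

86.9565 uM/s


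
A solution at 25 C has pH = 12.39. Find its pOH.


pOH = 14 - pH
pOH = 14 - 12.39
pOH = 1.61

1.61


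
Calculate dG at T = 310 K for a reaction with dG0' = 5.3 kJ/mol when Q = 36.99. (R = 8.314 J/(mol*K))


dG = dG0' + RT * ln(Q) / 1000
dG = 5.3 + 8.314 * 310 * ln(36.99) / 1000
dG = 14.6059 kJ/mol

14.6059 kJ/mol


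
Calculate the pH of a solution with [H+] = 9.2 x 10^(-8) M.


pH = -log10([H+])
pH = -log10(9.2 x 10^(-8))
pH = 7.0362

7.0362


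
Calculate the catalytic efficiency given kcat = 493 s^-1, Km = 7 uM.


Catalytic efficiency = kcat / Km
= 493 / 7
= 70.4286 uM^-1*s^-1

70.4286 uM^-1*s^-1


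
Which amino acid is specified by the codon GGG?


Standard genetic code lookup.
Codon GGG -> Gly

Gly


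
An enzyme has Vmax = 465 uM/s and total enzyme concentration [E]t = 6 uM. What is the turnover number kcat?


kcat = Vmax / [E]t
kcat = 465 / 6
kcat = 77.5 s^-1

77.5 s^-1


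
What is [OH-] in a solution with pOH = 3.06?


[OH-] = 10^(-pOH)
[OH-] = 10^(-3.06)
[OH-] = 8.710e-04 M

8.710e-04 M


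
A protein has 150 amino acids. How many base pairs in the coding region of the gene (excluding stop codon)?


Each amino acid = 1 codon = 3 bp
bp = 150 * 3 = 450 bp

450 bp


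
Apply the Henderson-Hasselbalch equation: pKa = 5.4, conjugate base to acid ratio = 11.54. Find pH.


pH = pKa + log10([A-]/[HA])
pH = 5.4 + log10(11.54)
pH = 6.4622

6.4622


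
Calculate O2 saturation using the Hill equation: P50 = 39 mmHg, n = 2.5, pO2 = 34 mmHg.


Y = pO2^n / (P50^n + pO2^n)
Y = 34^2.5 / (39^2.5 + 34^2.5)
Y = 41.51%

41.51%


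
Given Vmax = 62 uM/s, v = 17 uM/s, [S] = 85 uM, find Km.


Km = [S] * (Vmax - v) / v
Km = 85 * (62 - 17) / 17
Km = 225.0 uM

225.0 uM


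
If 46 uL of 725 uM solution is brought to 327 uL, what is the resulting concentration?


C2 = C1 * V1 / V2
C2 = 725 * 46 / 327
C2 = 101.9878 uM

101.9878 uM


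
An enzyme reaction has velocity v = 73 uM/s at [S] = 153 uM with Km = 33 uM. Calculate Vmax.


Vmax = v * (Km + [S]) / [S]
Vmax = 73 * (33 + 153) / 153
Vmax = 88.7451 uM/s

88.7451 uM/s
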